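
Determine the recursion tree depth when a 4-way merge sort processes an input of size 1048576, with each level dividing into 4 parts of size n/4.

For divide and conquer with division factor 4:

Problem sizes at each level:
Level 0: 1048576
Level 1: 262144
Level 2: 65536
Level 3: 16384
Level 4: 4096
Level 5: 1024
Level 6: 256
Level 7: 64
Level 8: 16
Level 9: 4
Level 10: 1

The root is level 0 and the size-1 base case is level 10 (the tree spans levels 0 through 10, i.e. 11 levels counting the root), so the depth is the number of divisions: log_4(1048576) = 10

The recursion tree depth is log_4(1048576) = 10. At each level, the problem size is divided by 4, so it takes 10 divisions to reduce to a base case of size 1. The algorithm makes 4 recursive calls at each level.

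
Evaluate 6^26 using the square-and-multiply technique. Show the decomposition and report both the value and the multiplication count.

Computing 6^26 by squaring (build up from 6^1; each line after the first costs one multiplication):

6^1 = 6
6^2 = (6^1)^2 = 6^2 = 36
6^3 = 6 * 6^2 = 6 * 36 = 216
6^6 = (6^3)^2 = 216^2 = 46656
6^12 = (6^6)^2 = 46656^2 = 2176782336
6^13 = 6 * 6^12 = 6 * 2176782336 = 13060694016
6^26 = (6^13)^2 = 13060694016^2 = 170581728179578208256

Result: 170581728179578208256
Multiplications needed: 6 (6 lines after 6^1)

6^26 = 170581728179578208256. Using exponentiation by squaring, this requires 6 multiplications. The key idea: if the exponent is even, square the half-power; if odd, multiply by the base once.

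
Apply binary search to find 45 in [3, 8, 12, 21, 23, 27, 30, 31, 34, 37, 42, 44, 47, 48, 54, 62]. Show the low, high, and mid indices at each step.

Binary search for 45 in [3, 8, 12, 21, 23, 27, 30, 31, 34, 37, 42, 44, 47, 48, 54, 62]:

lo=0, hi=15, mid=7, arr[mid]=31 -> 31 < 45, search right half
lo=8, hi=15, mid=11, arr[mid]=44 -> 44 < 45, search right half
lo=12, hi=15, mid=13, arr[mid]=48 -> 48 > 45, search left half
lo=12, hi=12, mid=12, arr[mid]=47 -> 47 > 45, search left half
lo=12 > hi=11, target 45 not found

Binary search determines that 45 is not in the array after 4 comparisons. The search space was exhausted without finding the target.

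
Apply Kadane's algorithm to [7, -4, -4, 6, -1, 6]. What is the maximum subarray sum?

Using Kadane's algorithm on [7, -4, -4, 6, -1, 6]:

Scanning through the array:
Position 1 (value -4): max_ending_here = 3, max_so_far = 7
Position 2 (value -4): max_ending_here = -1, max_so_far = 7
Position 3 (value 6): max_ending_here = 6, max_so_far = 7
Position 4 (value -1): max_ending_here = 5, max_so_far = 7
Position 5 (value 6): max_ending_here = 11, max_so_far = 11

Maximum subarray: [6, -1, 6]
Maximum sum: 11

The maximum subarray is [6, -1, 6] with sum 11. This subarray runs from index 3 to index 5.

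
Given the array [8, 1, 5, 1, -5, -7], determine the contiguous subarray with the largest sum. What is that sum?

Using Kadane's algorithm on [8, 1, 5, 1, -5, -7]:

Scanning through the array:
Position 1 (value 1): max_ending_here = 9, max_so_far = 9
Position 2 (value 5): max_ending_here = 14, max_so_far = 14
Position 3 (value 1): max_ending_here = 15, max_so_far = 15
Position 4 (value -5): max_ending_here = 10, max_so_far = 15
Position 5 (value -7): max_ending_here = 3, max_so_far = 15

Maximum subarray: [8, 1, 5, 1]
Maximum sum: 15

The maximum subarray is [8, 1, 5, 1] with sum 15. This subarray runs from index 0 to index 3.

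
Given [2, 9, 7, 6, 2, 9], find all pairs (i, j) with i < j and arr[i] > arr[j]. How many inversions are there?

Finding inversions in [2, 9, 7, 6, 2, 9]:

(1, 2): arr[1]=9 > arr[2]=7
(1, 3): arr[1]=9 > arr[3]=6
(1, 4): arr[1]=9 > arr[4]=2
(2, 3): arr[2]=7 > arr[3]=6
(2, 4): arr[2]=7 > arr[4]=2
(3, 4): arr[3]=6 > arr[4]=2

Total inversions: 6

The array has 6 inversion(s): (1,2), (1,3), (1,4), (2,3), (2,4), (3,4). Each pair (i,j) satisfies i < j and arr[i] > arr[j].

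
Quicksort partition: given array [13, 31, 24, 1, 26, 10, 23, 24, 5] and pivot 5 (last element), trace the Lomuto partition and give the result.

Lomuto partition with pivot = 5:

Initial array: [13, 31, 24, 1, 26, 10, 23, 24, 5]

arr[0]=13 > 5: no swap
arr[1]=31 > 5: no swap
arr[2]=24 > 5: no swap
arr[3]=1 <= 5: swap with position 0, array becomes [1, 31, 24, 13, 26, 10, 23, 24, 5]
arr[4]=26 > 5: no swap
arr[5]=10 > 5: no swap
arr[6]=23 > 5: no swap
arr[7]=24 > 5: no swap

Place pivot at position 1: [1, 5, 24, 13, 26, 10, 23, 24, 31]
Pivot position: 1

After partitioning with pivot 5, the array becomes [1, 5, 24, 13, 26, 10, 23, 24, 31]. The pivot is placed at index 1. All elements to the left of the pivot are <= 5, and all elements to the right are > 5.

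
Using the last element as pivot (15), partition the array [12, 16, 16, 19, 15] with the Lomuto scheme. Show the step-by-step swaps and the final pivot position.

Lomuto partition with pivot = 15:

Initial array: [12, 16, 16, 19, 15]

arr[0]=12 <= 15: swap with position 0, array becomes [12, 16, 16, 19, 15]
arr[1]=16 > 15: no swap
arr[2]=16 > 15: no swap
arr[3]=19 > 15: no swap

Place pivot at position 1: [12, 15, 16, 19, 16]
Pivot position: 1

After partitioning with pivot 15, the array becomes [12, 15, 16, 19, 16]. The pivot is placed at index 1. All elements to the left of the pivot are <= 15, and all elements to the right are > 15.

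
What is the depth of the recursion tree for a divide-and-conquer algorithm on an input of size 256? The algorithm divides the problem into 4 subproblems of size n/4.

For divide and conquer with division factor 4:

Problem sizes at each level:
Level 0: 256
Level 1: 64
Level 2: 16
Level 3: 4
Level 4: 1

The root is level 0 and the size-1 base case is level 4 (the tree spans levels 0 through 4, i.e. 5 levels counting the root), so the depth is the number of divisions: log_4(256) = 4

The recursion tree depth is log_4(256) = 4. At each level, the problem size is divided by 4, so it takes 4 divisions to reduce to a base case of size 1. The algorithm makes 4 recursive calls at each level.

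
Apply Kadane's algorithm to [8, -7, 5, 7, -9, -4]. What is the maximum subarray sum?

Using Kadane's algorithm on [8, -7, 5, 7, -9, -4]:

Scanning through the array:
Position 1 (value -7): max_ending_here = 1, max_so_far = 8
Position 2 (value 5): max_ending_here = 6, max_so_far = 8
Position 3 (value 7): max_ending_here = 13, max_so_far = 13
Position 4 (value -9): max_ending_here = 4, max_so_far = 13
Position 5 (value -4): max_ending_here = 0, max_so_far = 13

Maximum subarray: [8, -7, 5, 7]
Maximum sum: 13

The maximum subarray is [8, -7, 5, 7] with sum 13. This subarray runs from index 0 to index 3.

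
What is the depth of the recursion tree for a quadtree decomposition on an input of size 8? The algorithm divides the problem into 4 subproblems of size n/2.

For divide and conquer with division factor 2:

Problem sizes at each level:
Level 0: 8
Level 1: 4
Level 2: 2
Level 3: 1

The root is level 0 and the size-1 base case is level 3 (the tree spans levels 0 through 3, i.e. 4 levels counting the root), so the depth is the number of divisions: log_2(8) = 3

The recursion tree depth is log_2(8) = 3. At each level, the problem size is divided by 2, so it takes 3 divisions to reduce to a base case of size 1. The algorithm makes 4 recursive calls at each level.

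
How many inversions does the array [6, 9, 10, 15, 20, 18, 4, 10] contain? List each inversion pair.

Finding inversions in [6, 9, 10, 15, 20, 18, 4, 10]:

(0, 6): arr[0]=6 > arr[6]=4
(1, 6): arr[1]=9 > arr[6]=4
(2, 6): arr[2]=10 > arr[6]=4
(3, 6): arr[3]=15 > arr[6]=4
(3, 7): arr[3]=15 > arr[7]=10
(4, 5): arr[4]=20 > arr[5]=18
(4, 6): arr[4]=20 > arr[6]=4
(4, 7): arr[4]=20 > arr[7]=10
(5, 6): arr[5]=18 > arr[6]=4
(5, 7): arr[5]=18 > arr[7]=10

Total inversions: 10

The array has 10 inversion(s): (0,6), (1,6), (2,6), (3,6), (3,7), (4,5), (4,6), (4,7), (5,6), (5,7). Each pair (i,j) satisfies i < j and arr[i] > arr[j].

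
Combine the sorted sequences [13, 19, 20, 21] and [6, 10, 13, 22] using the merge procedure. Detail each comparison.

Merging process:

Compare 13 vs 6: take 6 from right. Merged: [6]
Compare 13 vs 10: take 10 from right. Merged: [6, 10]
Compare 13 vs 13: take 13 from left. Merged: [6, 10, 13]
Compare 19 vs 13: take 13 from right. Merged: [6, 10, 13, 13]
Compare 19 vs 22: take 19 from left. Merged: [6, 10, 13, 13, 19]
Compare 20 vs 22: take 20 from left. Merged: [6, 10, 13, 13, 19, 20]
Compare 21 vs 22: take 21 from left. Merged: [6, 10, 13, 13, 19, 20, 21]
Append remaining from right: [22]. Merged: [6, 10, 13, 13, 19, 20, 21, 22]

Final merged array: [6, 10, 13, 13, 19, 20, 21, 22]
Total comparisons: 7

The merged array is [6, 10, 13, 13, 19, 20, 21, 22], requiring 7 comparisons. The merge step runs in O(n) time where n is the total number of elements.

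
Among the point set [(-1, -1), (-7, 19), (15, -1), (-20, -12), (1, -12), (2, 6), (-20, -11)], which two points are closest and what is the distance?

Computing all pairwise distances among 7 points:

d((-1, -1), (-7, 19)) = 20.8806
d((-1, -1), (15, -1)) = 16.0
d((-1, -1), (-20, -12)) = 21.9545
d((-1, -1), (1, -12)) = 11.1803
d((-1, -1), (2, 6)) = 7.6158
d((-1, -1), (-20, -11)) = 21.4709
d((-7, 19), (15, -1)) = 29.7321
d((-7, 19), (-20, -12)) = 33.6155
d((-7, 19), (1, -12)) = 32.0156
d((-7, 19), (2, 6)) = 15.8114
d((-7, 19), (-20, -11)) = 32.6956
d((15, -1), (-20, -12)) = 36.6879
d((15, -1), (1, -12)) = 17.8045
d((15, -1), (2, 6)) = 14.7648
d((15, -1), (-20, -11)) = 36.4005
d((-20, -12), (1, -12)) = 21.0
d((-20, -12), (2, 6)) = 28.4253
d((-20, -12), (-20, -11)) = 1.0 <-- minimum
d((1, -12), (2, 6)) = 18.0278
d((1, -12), (-20, -11)) = 21.0238
d((2, 6), (-20, -11)) = 27.8029

Closest pair: (-20, -12) and (-20, -11) with distance 1.0

The closest pair is (-20, -12) and (-20, -11) with Euclidean distance 1.0. For 7 points, brute-force pairwise comparison is shown above. For large n, the divide-and-conquer algorithm (sort by x, recurse on halves, check the dividing strip) achieves O(n log n).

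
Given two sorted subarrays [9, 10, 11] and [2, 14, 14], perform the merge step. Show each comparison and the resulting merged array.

Merging process:

Compare 9 vs 2: take 2 from right. Merged: [2]
Compare 9 vs 14: take 9 from left. Merged: [2, 9]
Compare 10 vs 14: take 10 from left. Merged: [2, 9, 10]
Compare 11 vs 14: take 11 from left. Merged: [2, 9, 10, 11]
Append remaining from right: [14, 14]. Merged: [2, 9, 10, 11, 14, 14]

Final merged array: [2, 9, 10, 11, 14, 14]
Total comparisons: 4

The merged array is [2, 9, 10, 11, 14, 14], requiring 4 comparisons. The merge step runs in O(n) time where n is the total number of elements.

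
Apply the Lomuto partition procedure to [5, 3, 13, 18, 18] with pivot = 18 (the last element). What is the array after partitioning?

Lomuto partition with pivot = 18:

Initial array: [5, 3, 13, 18, 18]

arr[0]=5 <= 18: swap with position 0, array becomes [5, 3, 13, 18, 18]
arr[1]=3 <= 18: swap with position 1, array becomes [5, 3, 13, 18, 18]
arr[2]=13 <= 18: swap with position 2, array becomes [5, 3, 13, 18, 18]
arr[3]=18 <= 18: swap with position 3, array becomes [5, 3, 13, 18, 18]

Place pivot at position 4: [5, 3, 13, 18, 18]
Pivot position: 4

After partitioning with pivot 18, the array becomes [5, 3, 13, 18, 18]. The pivot is placed at index 4. All elements to the left of the pivot are <= 18, and all elements to the right are > 18.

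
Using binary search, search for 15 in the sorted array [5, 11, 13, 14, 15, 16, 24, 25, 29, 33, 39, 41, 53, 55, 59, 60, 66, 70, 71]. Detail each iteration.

Binary search for 15 in [5, 11, 13, 14, 15, 16, 24, 25, 29, 33, 39, 41, 53, 55, 59, 60, 66, 70, 71]:

lo=0, hi=18, mid=9, arr[mid]=33 -> 33 > 15, search left half
lo=0, hi=8, mid=4, arr[mid]=15 -> Found target at index 4!

Binary search finds 15 at index 4 after 2 comparisons. The search repeatedly halves the search space by comparing with the middle element.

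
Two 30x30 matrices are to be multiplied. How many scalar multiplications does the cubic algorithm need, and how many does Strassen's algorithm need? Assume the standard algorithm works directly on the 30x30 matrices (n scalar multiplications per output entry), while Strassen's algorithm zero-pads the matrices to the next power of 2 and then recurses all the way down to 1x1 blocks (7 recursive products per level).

Matrix multiplication for 30x30 matrices:

Strassen's algorithm requires power-of-2 dimensions. Pad 30x30 to 32x32 (next power of 2).

Standard algorithm: 30^3 = 27000 multiplications
Strassen's algorithm: 7^(log2(32)) = 7^5 = 16807 multiplications
Savings: 27000 - 16807 = 10193 multiplications

Standard: 27000 multiplications (30^3). Strassen: 16807 multiplications (7^5, after padding to 32x32). Strassen reduces 8 recursive multiplications to 7 at each level.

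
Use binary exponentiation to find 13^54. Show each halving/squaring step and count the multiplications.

Computing 13^54 by squaring (build up from 13^1; each line after the first costs one multiplication):

13^1 = 13
13^2 = (13^1)^2 = 13^2 = 169
13^3 = 13 * 13^2 = 13 * 169 = 2197
13^6 = (13^3)^2 = 2197^2 = 4826809
13^12 = (13^6)^2 = 4826809^2 = 23298085122481
13^13 = 13 * 13^12 = 13 * 23298085122481 = 302875106592253
13^26 = (13^13)^2 = 302875106592253^2 = 91733330193268616658399616009
13^27 = 13 * 13^26 = 13 * 91733330193268616658399616009 = 1192533292512492016559195008117
13^54 = (13^27)^2 = 1192533292512492016559195008117^2 = 1422135653750684847524758738836375672734734444846971695885689

Result: 1422135653750684847524758738836375672734734444846971695885689
Multiplications needed: 8 (8 lines after 13^1)

13^54 = 1422135653750684847524758738836375672734734444846971695885689. Using exponentiation by squaring, this requires 8 multiplications. The key idea: if the exponent is even, square the half-power; if odd, multiply by the base once.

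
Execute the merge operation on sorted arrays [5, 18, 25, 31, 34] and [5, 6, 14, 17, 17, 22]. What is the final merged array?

Merging process:

Compare 5 vs 5: take 5 from left. Merged: [5]
Compare 18 vs 5: take 5 from right. Merged: [5, 5]
Compare 18 vs 6: take 6 from right. Merged: [5, 5, 6]
Compare 18 vs 14: take 14 from right. Merged: [5, 5, 6, 14]
Compare 18 vs 17: take 17 from right. Merged: [5, 5, 6, 14, 17]
Compare 18 vs 17: take 17 from right. Merged: [5, 5, 6, 14, 17, 17]
Compare 18 vs 22: take 18 from left. Merged: [5, 5, 6, 14, 17, 17, 18]
Compare 25 vs 22: take 22 from right. Merged: [5, 5, 6, 14, 17, 17, 18, 22]
Append remaining from left: [25, 31, 34]. Merged: [5, 5, 6, 14, 17, 17, 18, 22, 25, 31, 34]

Final merged array: [5, 5, 6, 14, 17, 17, 18, 22, 25, 31, 34]
Total comparisons: 8

The merged array is [5, 5, 6, 14, 17, 17, 18, 22, 25, 31, 34], requiring 8 comparisons. The merge step runs in O(n) time where n is the total number of elements.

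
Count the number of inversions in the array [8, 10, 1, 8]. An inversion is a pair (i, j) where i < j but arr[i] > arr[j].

Finding inversions in [8, 10, 1, 8]:

(0, 2): arr[0]=8 > arr[2]=1
(1, 2): arr[1]=10 > arr[2]=1
(1, 3): arr[1]=10 > arr[3]=8

Total inversions: 3

The array has 3 inversion(s): (0,2), (1,2), (1,3). Each pair (i,j) satisfies i < j and arr[i] > arr[j].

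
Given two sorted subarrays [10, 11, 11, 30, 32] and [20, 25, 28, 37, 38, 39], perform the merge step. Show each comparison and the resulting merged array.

Merging process:

Compare 10 vs 20: take 10 from left. Merged: [10]
Compare 11 vs 20: take 11 from left. Merged: [10, 11]
Compare 11 vs 20: take 11 from left. Merged: [10, 11, 11]
Compare 30 vs 20: take 20 from right. Merged: [10, 11, 11, 20]
Compare 30 vs 25: take 25 from right. Merged: [10, 11, 11, 20, 25]
Compare 30 vs 28: take 28 from right. Merged: [10, 11, 11, 20, 25, 28]
Compare 30 vs 37: take 30 from left. Merged: [10, 11, 11, 20, 25, 28, 30]
Compare 32 vs 37: take 32 from left. Merged: [10, 11, 11, 20, 25, 28, 30, 32]
Append remaining from right: [37, 38, 39]. Merged: [10, 11, 11, 20, 25, 28, 30, 32, 37, 38, 39]

Final merged array: [10, 11, 11, 20, 25, 28, 30, 32, 37, 38, 39]
Total comparisons: 8

The merged array is [10, 11, 11, 20, 25, 28, 30, 32, 37, 38, 39], requiring 8 comparisons. The merge step runs in O(n) time where n is the total number of elements.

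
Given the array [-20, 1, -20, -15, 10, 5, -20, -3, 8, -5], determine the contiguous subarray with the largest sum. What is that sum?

Using Kadane's algorithm on [-20, 1, -20, -15, 10, 5, -20, -3, 8, -5]:

Scanning through the array:
Position 1 (value 1): max_ending_here = 1, max_so_far = 1
Position 2 (value -20): max_ending_here = -19, max_so_far = 1
Position 3 (value -15): max_ending_here = -15, max_so_far = 1
Position 4 (value 10): max_ending_here = 10, max_so_far = 10
Position 5 (value 5): max_ending_here = 15, max_so_far = 15
Position 6 (value -20): max_ending_here = -5, max_so_far = 15
Position 7 (value -3): max_ending_here = -3, max_so_far = 15
Position 8 (value 8): max_ending_here = 8, max_so_far = 15
Position 9 (value -5): max_ending_here = 3, max_so_far = 15

Maximum subarray: [10, 5]
Maximum sum: 15

The maximum subarray is [10, 5] with sum 15. This subarray runs from index 4 to index 5.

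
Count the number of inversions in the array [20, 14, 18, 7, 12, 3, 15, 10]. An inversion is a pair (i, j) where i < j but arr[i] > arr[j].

Finding inversions in [20, 14, 18, 7, 12, 3, 15, 10]:

(0, 1): arr[0]=20 > arr[1]=14
(0, 2): arr[0]=20 > arr[2]=18
(0, 3): arr[0]=20 > arr[3]=7
(0, 4): arr[0]=20 > arr[4]=12
(0, 5): arr[0]=20 > arr[5]=3
(0, 6): arr[0]=20 > arr[6]=15
(0, 7): arr[0]=20 > arr[7]=10
(1, 3): arr[1]=14 > arr[3]=7
(1, 4): arr[1]=14 > arr[4]=12
(1, 5): arr[1]=14 > arr[5]=3
(1, 7): arr[1]=14 > arr[7]=10
(2, 3): arr[2]=18 > arr[3]=7
(2, 4): arr[2]=18 > arr[4]=12
(2, 5): arr[2]=18 > arr[5]=3
(2, 6): arr[2]=18 > arr[6]=15
(2, 7): arr[2]=18 > arr[7]=10
(3, 5): arr[3]=7 > arr[5]=3
(4, 5): arr[4]=12 > arr[5]=3
(4, 7): arr[4]=12 > arr[7]=10
(6, 7): arr[6]=15 > arr[7]=10

Total inversions: 20

The array has 20 inversion(s): (0,1), (0,2), (0,3), (0,4), (0,5), (0,6), (0,7), (1,3), (1,4), (1,5), (1,7), (2,3), (2,4), (2,5), (2,6), (2,7), (3,5), (4,5), (4,7), (6,7). Each pair (i,j) satisfies i < j and arr[i] > arr[j].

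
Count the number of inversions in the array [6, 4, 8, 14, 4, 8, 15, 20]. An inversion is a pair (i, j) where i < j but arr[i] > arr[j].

Finding inversions in [6, 4, 8, 14, 4, 8, 15, 20]:

(0, 1): arr[0]=6 > arr[1]=4
(0, 4): arr[0]=6 > arr[4]=4
(2, 4): arr[2]=8 > arr[4]=4
(3, 4): arr[3]=14 > arr[4]=4
(3, 5): arr[3]=14 > arr[5]=8

Total inversions: 5

The array has 5 inversion(s): (0,1), (0,4), (2,4), (3,4), (3,5). Each pair (i,j) satisfies i < j and arr[i] > arr[j].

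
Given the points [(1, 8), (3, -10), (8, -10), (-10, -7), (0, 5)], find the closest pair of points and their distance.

Computing all pairwise distances among 5 points:

d((1, 8), (3, -10)) = 18.1108
d((1, 8), (8, -10)) = 19.3132
d((1, 8), (-10, -7)) = 18.6011
d((1, 8), (0, 5)) = 3.1623 <-- minimum
d((3, -10), (8, -10)) = 5.0
d((3, -10), (-10, -7)) = 13.3417
d((3, -10), (0, 5)) = 15.2971
d((8, -10), (-10, -7)) = 18.2483
d((8, -10), (0, 5)) = 17.0
d((-10, -7), (0, 5)) = 15.6205

Closest pair: (1, 8) and (0, 5) with distance 3.1623

The closest pair is (1, 8) and (0, 5) with Euclidean distance 3.1623. For 5 points, brute-force pairwise comparison is shown above. For large n, the divide-and-conquer algorithm (sort by x, recurse on halves, check the dividing strip) achieves O(n log n).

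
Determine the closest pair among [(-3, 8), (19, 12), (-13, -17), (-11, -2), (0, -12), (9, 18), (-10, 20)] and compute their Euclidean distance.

Computing all pairwise distances among 7 points:

d((-3, 8), (19, 12)) = 22.3607
d((-3, 8), (-13, -17)) = 26.9258
d((-3, 8), (-11, -2)) = 12.8062
d((-3, 8), (0, -12)) = 20.2237
d((-3, 8), (9, 18)) = 15.6205
d((-3, 8), (-10, 20)) = 13.8924
d((19, 12), (-13, -17)) = 43.1856
d((19, 12), (-11, -2)) = 33.1059
d((19, 12), (0, -12)) = 30.6105
d((19, 12), (9, 18)) = 11.6619 <-- minimum
d((19, 12), (-10, 20)) = 30.0832
d((-13, -17), (-11, -2)) = 15.1327
d((-13, -17), (0, -12)) = 13.9284
d((-13, -17), (9, 18)) = 41.3401
d((-13, -17), (-10, 20)) = 37.1214
d((-11, -2), (0, -12)) = 14.8661
d((-11, -2), (9, 18)) = 28.2843
d((-11, -2), (-10, 20)) = 22.0227
d((0, -12), (9, 18)) = 31.3209
d((0, -12), (-10, 20)) = 33.5261
d((9, 18), (-10, 20)) = 19.105

Closest pair: (19, 12) and (9, 18) with distance 11.6619

The closest pair is (19, 12) and (9, 18) with Euclidean distance 11.6619. For 7 points, brute-force pairwise comparison is shown above. For large n, the divide-and-conquer algorithm (sort by x, recurse on halves, check the dividing strip) achieves O(n log n).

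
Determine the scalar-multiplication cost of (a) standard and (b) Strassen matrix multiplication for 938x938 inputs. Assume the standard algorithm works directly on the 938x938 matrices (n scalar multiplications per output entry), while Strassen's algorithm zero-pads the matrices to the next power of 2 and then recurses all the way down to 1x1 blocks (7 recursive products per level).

Matrix multiplication for 938x938 matrices:

Strassen's algorithm requires power-of-2 dimensions. Pad 938x938 to 1024x1024 (next power of 2).

Standard algorithm: 938^3 = 825293672 multiplications
Strassen's algorithm: 7^(log2(1024)) = 7^10 = 282475249 multiplications
Savings: 825293672 - 282475249 = 542818423 multiplications

Standard: 825293672 multiplications (938^3). Strassen: 282475249 multiplications (7^10, after padding to 1024x1024). Strassen reduces 8 recursive multiplications to 7 at each level.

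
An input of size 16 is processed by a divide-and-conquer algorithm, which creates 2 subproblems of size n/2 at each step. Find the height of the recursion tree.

For divide and conquer with division factor 2:

Problem sizes at each level:
Level 0: 16
Level 1: 8
Level 2: 4
Level 3: 2
Level 4: 1

The root is level 0 and the size-1 base case is level 4 (the tree spans levels 0 through 4, i.e. 5 levels counting the root), so the depth is the number of divisions: log_2(16) = 4

The recursion tree depth is log_2(16) = 4. At each level, the problem size is divided by 2, so it takes 4 divisions to reduce to a base case of size 1. The algorithm makes 2 recursive calls at each level.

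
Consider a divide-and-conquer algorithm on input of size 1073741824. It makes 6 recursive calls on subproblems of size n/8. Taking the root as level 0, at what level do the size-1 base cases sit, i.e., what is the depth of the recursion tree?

For divide and conquer with division factor 8:

Problem sizes at each level:
Level 0: 1073741824
Level 1: 134217728
Level 2: 16777216
Level 3: 2097152
Level 4: 262144
Level 5: 32768
Level 6: 4096
Level 7: 512
Level 8: 64
Level 9: 8
Level 10: 1

The root is level 0 and the size-1 base case is level 10 (the tree spans levels 0 through 10, i.e. 11 levels counting the root), so the depth is the number of divisions: log_8(1073741824) = 10

The recursion tree depth is log_8(1073741824) = 10. At each level, the problem size is divided by 8, so it takes 10 divisions to reduce to a base case of size 1. The algorithm makes 6 recursive calls at each level.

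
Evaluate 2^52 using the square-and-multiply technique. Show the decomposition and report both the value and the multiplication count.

Computing 2^52 by squaring (build up from 2^1; each line after the first costs one multiplication):

2^1 = 2
2^2 = (2^1)^2 = 2^2 = 4
2^3 = 2 * 2^2 = 2 * 4 = 8
2^6 = (2^3)^2 = 8^2 = 64
2^12 = (2^6)^2 = 64^2 = 4096
2^13 = 2 * 2^12 = 2 * 4096 = 8192
2^26 = (2^13)^2 = 8192^2 = 67108864
2^52 = (2^26)^2 = 67108864^2 = 4503599627370496

Result: 4503599627370496
Multiplications needed: 7 (7 lines after 2^1)

2^52 = 4503599627370496. Using exponentiation by squaring, this requires 7 multiplications. The key idea: if the exponent is even, square the half-power; if odd, multiply by the base once.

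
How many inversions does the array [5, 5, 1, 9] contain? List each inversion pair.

Finding inversions in [5, 5, 1, 9]:

(0, 2): arr[0]=5 > arr[2]=1
(1, 2): arr[1]=5 > arr[2]=1

Total inversions: 2

The array has 2 inversion(s): (0,2), (1,2). Each pair (i,j) satisfies i < j and arr[i] > arr[j].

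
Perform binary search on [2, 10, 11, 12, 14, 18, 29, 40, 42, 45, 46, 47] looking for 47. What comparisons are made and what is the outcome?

Binary search for 47 in [2, 10, 11, 12, 14, 18, 29, 40, 42, 45, 46, 47]:

lo=0, hi=11, mid=5, arr[mid]=18 -> 18 < 47, search right half
lo=6, hi=11, mid=8, arr[mid]=42 -> 42 < 47, search right half
lo=9, hi=11, mid=10, arr[mid]=46 -> 46 < 47, search right half
lo=11, hi=11, mid=11, arr[mid]=47 -> Found target at index 11!

Binary search finds 47 at index 11 after 4 comparisons. The search repeatedly halves the search space by comparing with the middle element.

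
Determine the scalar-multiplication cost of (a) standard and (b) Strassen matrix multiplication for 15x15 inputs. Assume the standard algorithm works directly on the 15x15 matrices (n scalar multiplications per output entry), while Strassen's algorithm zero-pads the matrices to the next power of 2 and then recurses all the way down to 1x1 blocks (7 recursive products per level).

Matrix multiplication for 15x15 matrices:

Strassen's algorithm requires power-of-2 dimensions. Pad 15x15 to 16x16 (next power of 2).

Standard algorithm: 15^3 = 3375 multiplications
Strassen's algorithm: 7^(log2(16)) = 7^4 = 2401 multiplications
Savings: 3375 - 2401 = 974 multiplications

Standard: 3375 multiplications (15^3). Strassen: 2401 multiplications (7^4, after padding to 16x16). Strassen reduces 8 recursive multiplications to 7 at each level.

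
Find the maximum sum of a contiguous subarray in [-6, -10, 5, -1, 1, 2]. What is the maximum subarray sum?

Using Kadane's algorithm on [-6, -10, 5, -1, 1, 2]:

Scanning through the array:
Position 1 (value -10): max_ending_here = -10, max_so_far = -6
Position 2 (value 5): max_ending_here = 5, max_so_far = 5
Position 3 (value -1): max_ending_here = 4, max_so_far = 5
Position 4 (value 1): max_ending_here = 5, max_so_far = 5
Position 5 (value 2): max_ending_here = 7, max_so_far = 7

Maximum subarray: [5, -1, 1, 2]
Maximum sum: 7

The maximum subarray is [5, -1, 1, 2] with sum 7. This subarray runs from index 2 to index 5.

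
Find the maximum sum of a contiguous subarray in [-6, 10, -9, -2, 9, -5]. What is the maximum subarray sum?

Using Kadane's algorithm on [-6, 10, -9, -2, 9, -5]:

Scanning through the array:
Position 1 (value 10): max_ending_here = 10, max_so_far = 10
Position 2 (value -9): max_ending_here = 1, max_so_far = 10
Position 3 (value -2): max_ending_here = -1, max_so_far = 10
Position 4 (value 9): max_ending_here = 9, max_so_far = 10
Position 5 (value -5): max_ending_here = 4, max_so_far = 10

Maximum subarray: [10]
Maximum sum: 10

The maximum subarray is [10] with sum 10. This subarray runs from index 1 to index 1.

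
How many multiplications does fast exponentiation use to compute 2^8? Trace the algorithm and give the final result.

Computing 2^8 by squaring (build up from 2^1; each line after the first costs one multiplication):

2^1 = 2
2^2 = (2^1)^2 = 2^2 = 4
2^4 = (2^2)^2 = 4^2 = 16
2^8 = (2^4)^2 = 16^2 = 256

Result: 256
Multiplications needed: 3 (3 lines after 2^1)

2^8 = 256. Using exponentiation by squaring, this requires 3 multiplications. The key idea: if the exponent is even, square the half-power; if odd, multiply by the base once.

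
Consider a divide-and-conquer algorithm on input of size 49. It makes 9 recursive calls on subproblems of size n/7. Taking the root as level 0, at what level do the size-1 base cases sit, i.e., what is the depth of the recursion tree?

For divide and conquer with division factor 7:

Problem sizes at each level:
Level 0: 49
Level 1: 7
Level 2: 1

The root is level 0 and the size-1 base case is level 2 (the tree spans levels 0 through 2, i.e. 3 levels counting the root), so the depth is the number of divisions: log_7(49) = 2

The recursion tree depth is log_7(49) = 2. At each level, the problem size is divided by 7, so it takes 2 divisions to reduce to a base case of size 1. The algorithm makes 9 recursive calls at each level.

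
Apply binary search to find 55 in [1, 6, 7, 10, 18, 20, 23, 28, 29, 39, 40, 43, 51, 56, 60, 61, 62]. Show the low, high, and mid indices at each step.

Binary search for 55 in [1, 6, 7, 10, 18, 20, 23, 28, 29, 39, 40, 43, 51, 56, 60, 61, 62]:

lo=0, hi=16, mid=8, arr[mid]=29 -> 29 < 55, search right half
lo=9, hi=16, mid=12, arr[mid]=51 -> 51 < 55, search right half
lo=13, hi=16, mid=14, arr[mid]=60 -> 60 > 55, search left half
lo=13, hi=13, mid=13, arr[mid]=56 -> 56 > 55, search left half
lo=13 > hi=12, target 55 not found

Binary search determines that 55 is not in the array after 4 comparisons. The search space was exhausted without finding the target.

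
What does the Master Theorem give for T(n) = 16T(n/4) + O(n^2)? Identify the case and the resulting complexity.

Master Theorem for T(n) = 16T(n/4) + O(n^2):

a = 16, b = 4, c = 2
log_b(a) = log_4(16) = 2.0000

Case 2: c = 2 = log_4(16) = 2.0000
T(n) = O(n^2 log n) = O(n^2 log n)

For T(n) = 16T(n/4) + O(n^2): log_4(16) = 2.0000. This is Case 2 of the Master Theorem (c = log_b(a), equal work at all levels), giving O(n^2 log n).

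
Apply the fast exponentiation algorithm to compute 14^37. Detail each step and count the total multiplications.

Computing 14^37 by squaring (build up from 14^1; each line after the first costs one multiplication):

14^1 = 14
14^2 = (14^1)^2 = 14^2 = 196
14^4 = (14^2)^2 = 196^2 = 38416
14^8 = (14^4)^2 = 38416^2 = 1475789056
14^9 = 14 * 14^8 = 14 * 1475789056 = 20661046784
14^18 = (14^9)^2 = 20661046784^2 = 426878854210636742656
14^36 = (14^18)^2 = 426878854210636742656^2 = 182225556172186058674940229804729969934336
14^37 = 14 * 14^36 = 14 * 182225556172186058674940229804729969934336 = 2551157786410604821449163217266219579080704

Result: 2551157786410604821449163217266219579080704
Multiplications needed: 7 (7 lines after 14^1)

14^37 = 2551157786410604821449163217266219579080704. Using exponentiation by squaring, this requires 7 multiplications. The key idea: if the exponent is even, square the half-power; if odd, multiply by the base once.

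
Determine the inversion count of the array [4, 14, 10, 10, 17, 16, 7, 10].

Finding inversions in [4, 14, 10, 10, 17, 16, 7, 10]:

(1, 2): arr[1]=14 > arr[2]=10
(1, 3): arr[1]=14 > arr[3]=10
(1, 6): arr[1]=14 > arr[6]=7
(1, 7): arr[1]=14 > arr[7]=10
(2, 6): arr[2]=10 > arr[6]=7
(3, 6): arr[3]=10 > arr[6]=7
(4, 5): arr[4]=17 > arr[5]=16
(4, 6): arr[4]=17 > arr[6]=7
(4, 7): arr[4]=17 > arr[7]=10
(5, 6): arr[5]=16 > arr[6]=7
(5, 7): arr[5]=16 > arr[7]=10

Total inversions: 11

The array has 11 inversion(s): (1,2), (1,3), (1,6), (1,7), (2,6), (3,6), (4,5), (4,6), (4,7), (5,6), (5,7). Each pair (i,j) satisfies i < j and arr[i] > arr[j].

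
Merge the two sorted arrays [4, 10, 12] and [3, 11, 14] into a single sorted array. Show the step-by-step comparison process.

Merging process:

Compare 4 vs 3: take 3 from right. Merged: [3]
Compare 4 vs 11: take 4 from left. Merged: [3, 4]
Compare 10 vs 11: take 10 from left. Merged: [3, 4, 10]
Compare 12 vs 11: take 11 from right. Merged: [3, 4, 10, 11]
Compare 12 vs 14: take 12 from left. Merged: [3, 4, 10, 11, 12]
Append remaining from right: [14]. Merged: [3, 4, 10, 11, 12, 14]

Final merged array: [3, 4, 10, 11, 12, 14]
Total comparisons: 5

The merged array is [3, 4, 10, 11, 12, 14], requiring 5 comparisons. The merge step runs in O(n) time where n is the total number of elements.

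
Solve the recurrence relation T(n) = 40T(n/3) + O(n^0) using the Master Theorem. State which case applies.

Master Theorem for T(n) = 40T(n/3) + O(n^0):

a = 40, b = 3, c = 0
log_b(a) = log_3(40) = 3.3578

Case 1: c = 0 < log_3(40) = 3.3578
T(n) = O(n^(log_3 40))

For T(n) = 40T(n/3) + O(n^0): log_3(40) = 3.3578. This is Case 1 of the Master Theorem (c < log_b(a), work dominated by leaves), giving O(n^(log_3 40)).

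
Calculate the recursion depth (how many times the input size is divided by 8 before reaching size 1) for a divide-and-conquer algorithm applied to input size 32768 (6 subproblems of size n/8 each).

For divide and conquer with division factor 8:

Problem sizes at each level:
Level 0: 32768
Level 1: 4096
Level 2: 512
Level 3: 64
Level 4: 8
Level 5: 1

The root is level 0 and the size-1 base case is level 5 (the tree spans levels 0 through 5, i.e. 6 levels counting the root), so the depth is the number of divisions: log_8(32768) = 5

The recursion tree depth is log_8(32768) = 5. At each level, the problem size is divided by 8, so it takes 5 divisions to reduce to a base case of size 1. The algorithm makes 6 recursive calls at each level.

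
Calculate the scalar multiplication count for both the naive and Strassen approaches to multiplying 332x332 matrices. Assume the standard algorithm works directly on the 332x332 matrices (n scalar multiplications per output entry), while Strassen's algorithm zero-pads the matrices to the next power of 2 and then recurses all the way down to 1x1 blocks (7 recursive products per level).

Matrix multiplication for 332x332 matrices:

Strassen's algorithm requires power-of-2 dimensions. Pad 332x332 to 512x512 (next power of 2).

Standard algorithm: 332^3 = 36594368 multiplications
Strassen's algorithm: 7^(log2(512)) = 7^9 = 40353607 multiplications
Difference: 36594368 - 40353607 = -3759239 (Strassen uses MORE here due to padding overhead — for small or just-over-power-of-2 n, padding can outweigh the per-level savings)

Standard: 36594368 multiplications (332^3). Strassen: 40353607 multiplications (7^9, after padding to 512x512). Strassen reduces 8 recursive multiplications to 7 at each level.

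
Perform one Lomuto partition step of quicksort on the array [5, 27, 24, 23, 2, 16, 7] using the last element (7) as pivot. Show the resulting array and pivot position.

Lomuto partition with pivot = 7:

Initial array: [5, 27, 24, 23, 2, 16, 7]

arr[0]=5 <= 7: swap with position 0, array becomes [5, 27, 24, 23, 2, 16, 7]
arr[1]=27 > 7: no swap
arr[2]=24 > 7: no swap
arr[3]=23 > 7: no swap
arr[4]=2 <= 7: swap with position 1, array becomes [5, 2, 24, 23, 27, 16, 7]
arr[5]=16 > 7: no swap

Place pivot at position 2: [5, 2, 7, 23, 27, 16, 24]
Pivot position: 2

After partitioning with pivot 7, the array becomes [5, 2, 7, 23, 27, 16, 24]. The pivot is placed at index 2. All elements to the left of the pivot are <= 7, and all elements to the right are > 7.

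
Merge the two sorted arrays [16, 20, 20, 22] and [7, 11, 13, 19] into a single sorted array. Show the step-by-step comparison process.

Merging process:

Compare 16 vs 7: take 7 from right. Merged: [7]
Compare 16 vs 11: take 11 from right. Merged: [7, 11]
Compare 16 vs 13: take 13 from right. Merged: [7, 11, 13]
Compare 16 vs 19: take 16 from left. Merged: [7, 11, 13, 16]
Compare 20 vs 19: take 19 from right. Merged: [7, 11, 13, 16, 19]
Append remaining from left: [20, 20, 22]. Merged: [7, 11, 13, 16, 19, 20, 20, 22]

Final merged array: [7, 11, 13, 16, 19, 20, 20, 22]
Total comparisons: 5

The merged array is [7, 11, 13, 16, 19, 20, 20, 22], requiring 5 comparisons. The merge step runs in O(n) time where n is the total number of elements.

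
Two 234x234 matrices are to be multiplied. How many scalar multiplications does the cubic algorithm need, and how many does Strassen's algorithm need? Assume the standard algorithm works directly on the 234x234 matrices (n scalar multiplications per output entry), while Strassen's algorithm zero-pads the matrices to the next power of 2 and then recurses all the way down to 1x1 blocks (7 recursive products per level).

Matrix multiplication for 234x234 matrices:

Strassen's algorithm requires power-of-2 dimensions. Pad 234x234 to 256x256 (next power of 2).

Standard algorithm: 234^3 = 12812904 multiplications
Strassen's algorithm: 7^(log2(256)) = 7^8 = 5764801 multiplications
Savings: 12812904 - 5764801 = 7048103 multiplications

Standard: 12812904 multiplications (234^3). Strassen: 5764801 multiplications (7^8, after padding to 256x256). Strassen reduces 8 recursive multiplications to 7 at each level.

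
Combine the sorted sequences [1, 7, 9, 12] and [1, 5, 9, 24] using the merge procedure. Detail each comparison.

Merging process:

Compare 1 vs 1: take 1 from left. Merged: [1]
Compare 7 vs 1: take 1 from right. Merged: [1, 1]
Compare 7 vs 5: take 5 from right. Merged: [1, 1, 5]
Compare 7 vs 9: take 7 from left. Merged: [1, 1, 5, 7]
Compare 9 vs 9: take 9 from left. Merged: [1, 1, 5, 7, 9]
Compare 12 vs 9: take 9 from right. Merged: [1, 1, 5, 7, 9, 9]
Compare 12 vs 24: take 12 from left. Merged: [1, 1, 5, 7, 9, 9, 12]
Append remaining from right: [24]. Merged: [1, 1, 5, 7, 9, 9, 12, 24]

Final merged array: [1, 1, 5, 7, 9, 9, 12, 24]
Total comparisons: 7

The merged array is [1, 1, 5, 7, 9, 9, 12, 24], requiring 7 comparisons. The merge step runs in O(n) time where n is the total number of elements.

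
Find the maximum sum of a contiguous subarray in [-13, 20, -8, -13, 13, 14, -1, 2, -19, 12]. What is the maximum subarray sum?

Using Kadane's algorithm on [-13, 20, -8, -13, 13, 14, -1, 2, -19, 12]:

Scanning through the array:
Position 1 (value 20): max_ending_here = 20, max_so_far = 20
Position 2 (value -8): max_ending_here = 12, max_so_far = 20
Position 3 (value -13): max_ending_here = -1, max_so_far = 20
Position 4 (value 13): max_ending_here = 13, max_so_far = 20
Position 5 (value 14): max_ending_here = 27, max_so_far = 27
Position 6 (value -1): max_ending_here = 26, max_so_far = 27
Position 7 (value 2): max_ending_here = 28, max_so_far = 28
Position 8 (value -19): max_ending_here = 9, max_so_far = 28
Position 9 (value 12): max_ending_here = 21, max_so_far = 28

Maximum subarray: [13, 14, -1, 2]
Maximum sum: 28

The maximum subarray is [13, 14, -1, 2] with sum 28. This subarray runs from index 4 to index 7.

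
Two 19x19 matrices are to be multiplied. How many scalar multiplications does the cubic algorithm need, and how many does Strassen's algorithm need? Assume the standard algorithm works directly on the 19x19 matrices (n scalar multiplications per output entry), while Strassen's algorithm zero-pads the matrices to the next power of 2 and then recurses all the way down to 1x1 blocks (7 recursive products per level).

Matrix multiplication for 19x19 matrices:

Strassen's algorithm requires power-of-2 dimensions. Pad 19x19 to 32x32 (next power of 2).

Standard algorithm: 19^3 = 6859 multiplications
Strassen's algorithm: 7^(log2(32)) = 7^5 = 16807 multiplications
Difference: 6859 - 16807 = -9948 (Strassen uses MORE here due to padding overhead — for small or just-over-power-of-2 n, padding can outweigh the per-level savings)

Standard: 6859 multiplications (19^3). Strassen: 16807 multiplications (7^5, after padding to 32x32). Strassen reduces 8 recursive multiplications to 7 at each level.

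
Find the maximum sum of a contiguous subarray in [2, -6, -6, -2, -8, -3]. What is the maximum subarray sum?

Using Kadane's algorithm on [2, -6, -6, -2, -8, -3]:

Scanning through the array:
Position 1 (value -6): max_ending_here = -4, max_so_far = 2
Position 2 (value -6): max_ending_here = -6, max_so_far = 2
Position 3 (value -2): max_ending_here = -2, max_so_far = 2
Position 4 (value -8): max_ending_here = -8, max_so_far = 2
Position 5 (value -3): max_ending_here = -3, max_so_far = 2

Maximum subarray: [2]
Maximum sum: 2

The maximum subarray is [2] with sum 2. This subarray runs from index 0 to index 0.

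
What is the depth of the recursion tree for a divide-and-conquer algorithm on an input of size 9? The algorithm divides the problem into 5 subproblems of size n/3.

For divide and conquer with division factor 3:

Problem sizes at each level:
Level 0: 9
Level 1: 3
Level 2: 1

The root is level 0 and the size-1 base case is level 2 (the tree spans levels 0 through 2, i.e. 3 levels counting the root), so the depth is the number of divisions: log_3(9) = 2

The recursion tree depth is log_3(9) = 2. At each level, the problem size is divided by 3, so it takes 2 divisions to reduce to a base case of size 1. The algorithm makes 5 recursive calls at each level.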